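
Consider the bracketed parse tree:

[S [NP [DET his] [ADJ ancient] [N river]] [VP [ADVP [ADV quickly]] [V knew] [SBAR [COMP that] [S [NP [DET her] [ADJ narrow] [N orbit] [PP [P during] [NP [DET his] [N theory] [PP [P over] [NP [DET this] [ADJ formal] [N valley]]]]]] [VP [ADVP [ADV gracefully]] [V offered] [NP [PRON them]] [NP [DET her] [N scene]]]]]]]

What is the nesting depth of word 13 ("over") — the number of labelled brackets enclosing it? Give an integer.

9

Counting open brackets not yet closed at "over": [S [VP [SBAR [S [NP [PP [NP [PP [P = 9.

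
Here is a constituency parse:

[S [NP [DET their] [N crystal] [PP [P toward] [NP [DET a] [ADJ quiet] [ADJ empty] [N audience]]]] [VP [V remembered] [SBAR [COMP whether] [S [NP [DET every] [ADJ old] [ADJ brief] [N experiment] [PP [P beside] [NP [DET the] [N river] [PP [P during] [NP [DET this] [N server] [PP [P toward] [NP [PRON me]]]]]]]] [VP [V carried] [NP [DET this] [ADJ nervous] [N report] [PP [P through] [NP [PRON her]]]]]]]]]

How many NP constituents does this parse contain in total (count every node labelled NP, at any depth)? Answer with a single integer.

8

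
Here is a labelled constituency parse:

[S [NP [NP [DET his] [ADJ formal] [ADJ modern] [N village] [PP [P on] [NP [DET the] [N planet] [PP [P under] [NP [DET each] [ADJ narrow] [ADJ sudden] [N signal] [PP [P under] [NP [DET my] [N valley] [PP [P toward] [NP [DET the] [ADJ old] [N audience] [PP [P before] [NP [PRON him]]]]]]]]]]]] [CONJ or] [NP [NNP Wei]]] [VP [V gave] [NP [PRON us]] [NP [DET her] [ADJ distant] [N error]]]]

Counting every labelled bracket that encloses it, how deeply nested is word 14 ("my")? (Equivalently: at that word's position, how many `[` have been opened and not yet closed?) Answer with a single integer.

The word sits inside DET, which is inside NP, inside PP, inside NP, inside PP, inside NP, inside PP, inside NP, inside NP, inside S — 10 brackets in all.

10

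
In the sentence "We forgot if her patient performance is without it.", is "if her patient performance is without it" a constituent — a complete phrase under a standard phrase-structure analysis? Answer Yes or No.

Yes

The sequence corresponds to a single SBAR node — the subordinate clause "if her patient performance is without it".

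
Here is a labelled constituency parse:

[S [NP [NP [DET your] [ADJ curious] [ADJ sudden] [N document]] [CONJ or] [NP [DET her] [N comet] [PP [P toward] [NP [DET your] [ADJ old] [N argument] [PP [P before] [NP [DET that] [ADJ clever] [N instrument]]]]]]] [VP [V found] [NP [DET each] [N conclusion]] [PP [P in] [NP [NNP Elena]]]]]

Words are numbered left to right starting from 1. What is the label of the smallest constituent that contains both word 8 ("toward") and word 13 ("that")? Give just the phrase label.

Word 8 lies under S → NP → NP → PP → P; word 13 lies under S → NP → NP → PP → NP → PP → NP → DET. The lowest shared node is the PP.

PP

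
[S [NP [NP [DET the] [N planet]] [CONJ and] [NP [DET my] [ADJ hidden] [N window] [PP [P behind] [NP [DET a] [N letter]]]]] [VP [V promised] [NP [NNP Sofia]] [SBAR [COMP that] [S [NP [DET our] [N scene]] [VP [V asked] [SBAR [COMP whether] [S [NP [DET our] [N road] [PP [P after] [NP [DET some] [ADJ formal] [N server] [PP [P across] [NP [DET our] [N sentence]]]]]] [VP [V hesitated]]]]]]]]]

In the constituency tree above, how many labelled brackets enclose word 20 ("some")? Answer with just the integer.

11

The word sits inside DET, which is inside NP, inside PP, inside NP, inside S, inside SBAR, inside VP, inside S, inside SBAR, inside VP, inside S — 11 brackets in all.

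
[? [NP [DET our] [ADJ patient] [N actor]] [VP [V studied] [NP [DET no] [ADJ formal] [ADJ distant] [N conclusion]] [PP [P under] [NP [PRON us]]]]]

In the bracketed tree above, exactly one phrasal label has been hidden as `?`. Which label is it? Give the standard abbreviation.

S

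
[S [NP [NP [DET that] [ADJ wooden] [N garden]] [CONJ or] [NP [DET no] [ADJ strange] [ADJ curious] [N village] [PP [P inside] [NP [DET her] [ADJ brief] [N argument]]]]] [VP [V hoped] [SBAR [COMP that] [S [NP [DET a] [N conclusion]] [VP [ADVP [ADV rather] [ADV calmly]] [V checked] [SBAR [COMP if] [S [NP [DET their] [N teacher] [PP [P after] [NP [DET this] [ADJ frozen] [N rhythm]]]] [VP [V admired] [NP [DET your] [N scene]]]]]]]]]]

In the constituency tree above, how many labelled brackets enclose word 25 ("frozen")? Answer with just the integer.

11

The word sits inside ADJ, which is inside NP, inside PP, inside NP, inside S, inside SBAR, inside VP, inside S, inside SBAR, inside VP, inside S — 11 brackets in all.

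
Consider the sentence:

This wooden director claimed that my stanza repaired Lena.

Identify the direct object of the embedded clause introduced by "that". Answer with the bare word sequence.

The verb of the embedded clause introduced by "that" is "repaired"; its direct object is the NP "Lena".

Lena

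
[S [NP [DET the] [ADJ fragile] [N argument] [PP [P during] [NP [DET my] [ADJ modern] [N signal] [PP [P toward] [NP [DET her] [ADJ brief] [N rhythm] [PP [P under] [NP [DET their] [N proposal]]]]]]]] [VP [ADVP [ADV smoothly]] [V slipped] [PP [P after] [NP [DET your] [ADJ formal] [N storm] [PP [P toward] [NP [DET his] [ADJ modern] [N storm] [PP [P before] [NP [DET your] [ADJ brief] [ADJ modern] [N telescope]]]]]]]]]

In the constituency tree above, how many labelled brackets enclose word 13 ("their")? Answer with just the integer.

9

The word sits inside DET, which is inside NP, inside PP, inside NP, inside PP, inside NP, inside PP, inside NP, inside S — 9 brackets in all.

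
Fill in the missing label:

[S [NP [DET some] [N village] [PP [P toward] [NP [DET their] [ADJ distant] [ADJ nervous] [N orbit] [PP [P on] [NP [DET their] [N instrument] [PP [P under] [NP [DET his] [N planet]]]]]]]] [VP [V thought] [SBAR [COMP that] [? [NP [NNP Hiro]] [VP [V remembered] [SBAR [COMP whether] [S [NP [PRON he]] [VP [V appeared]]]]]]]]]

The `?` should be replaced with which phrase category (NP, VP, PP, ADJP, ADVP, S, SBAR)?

S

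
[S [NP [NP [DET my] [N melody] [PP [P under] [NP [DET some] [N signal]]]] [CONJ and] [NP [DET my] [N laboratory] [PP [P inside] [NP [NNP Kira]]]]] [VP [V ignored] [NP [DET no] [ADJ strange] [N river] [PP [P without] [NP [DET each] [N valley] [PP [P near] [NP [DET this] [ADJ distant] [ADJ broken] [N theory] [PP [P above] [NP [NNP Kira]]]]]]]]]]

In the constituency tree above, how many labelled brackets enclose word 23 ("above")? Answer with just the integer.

Path from the root down to the word: S → VP → NP → PP → NP → PP → NP → PP → P. That is 9 enclosing brackets.

9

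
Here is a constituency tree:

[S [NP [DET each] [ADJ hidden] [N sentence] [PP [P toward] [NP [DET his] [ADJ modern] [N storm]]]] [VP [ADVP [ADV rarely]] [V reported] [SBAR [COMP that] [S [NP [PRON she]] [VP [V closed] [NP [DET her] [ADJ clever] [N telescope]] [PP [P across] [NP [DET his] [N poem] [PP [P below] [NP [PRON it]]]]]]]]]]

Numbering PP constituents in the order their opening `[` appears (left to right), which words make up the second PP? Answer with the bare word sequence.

across his poem below it

The PP opening brackets appear, in order, over: "toward his modern storm"; "across his poem below it"; "below it". The second one spans "across his poem below it".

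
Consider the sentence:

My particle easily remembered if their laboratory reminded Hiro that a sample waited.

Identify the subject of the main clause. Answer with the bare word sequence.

my particle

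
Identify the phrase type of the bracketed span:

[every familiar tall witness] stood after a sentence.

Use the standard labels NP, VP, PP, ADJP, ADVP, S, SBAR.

NP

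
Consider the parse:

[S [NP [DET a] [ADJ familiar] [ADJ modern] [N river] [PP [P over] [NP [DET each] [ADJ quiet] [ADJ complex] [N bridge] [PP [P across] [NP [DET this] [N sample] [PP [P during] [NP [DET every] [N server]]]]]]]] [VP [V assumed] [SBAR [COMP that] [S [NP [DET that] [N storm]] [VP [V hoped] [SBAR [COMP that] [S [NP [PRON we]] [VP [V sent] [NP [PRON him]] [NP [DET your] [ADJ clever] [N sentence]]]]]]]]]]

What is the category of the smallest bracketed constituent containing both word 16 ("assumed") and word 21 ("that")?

VP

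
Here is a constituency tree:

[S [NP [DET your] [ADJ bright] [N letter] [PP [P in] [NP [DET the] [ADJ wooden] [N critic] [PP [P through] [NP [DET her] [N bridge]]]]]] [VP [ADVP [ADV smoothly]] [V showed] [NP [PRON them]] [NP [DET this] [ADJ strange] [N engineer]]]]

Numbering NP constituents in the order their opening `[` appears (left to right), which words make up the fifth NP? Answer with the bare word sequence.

The NP opening brackets appear, in order, over: "your bright letter in the wooden critic through her bridge"; "the wooden critic through her bridge"; "her bridge"; "them"; "this strange engineer". The fifth one spans "this strange engineer".

this strange engineer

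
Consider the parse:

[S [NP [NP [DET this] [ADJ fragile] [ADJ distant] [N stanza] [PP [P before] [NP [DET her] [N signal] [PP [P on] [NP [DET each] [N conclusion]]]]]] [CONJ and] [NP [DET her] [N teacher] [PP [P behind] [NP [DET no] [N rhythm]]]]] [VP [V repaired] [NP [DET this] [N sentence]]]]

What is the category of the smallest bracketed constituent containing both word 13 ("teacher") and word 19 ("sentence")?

The smallest bracket enclosing both words is [S this fragile distant stanza before her signal on each conclusion and her teacher behind no rhythm repaired this sentence], so the label is S.

S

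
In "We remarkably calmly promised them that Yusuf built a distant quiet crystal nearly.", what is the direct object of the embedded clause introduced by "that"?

Within the embedded clause introduced by "that", the direct object of "built" is "a distant quiet crystal".

a distant quiet crystal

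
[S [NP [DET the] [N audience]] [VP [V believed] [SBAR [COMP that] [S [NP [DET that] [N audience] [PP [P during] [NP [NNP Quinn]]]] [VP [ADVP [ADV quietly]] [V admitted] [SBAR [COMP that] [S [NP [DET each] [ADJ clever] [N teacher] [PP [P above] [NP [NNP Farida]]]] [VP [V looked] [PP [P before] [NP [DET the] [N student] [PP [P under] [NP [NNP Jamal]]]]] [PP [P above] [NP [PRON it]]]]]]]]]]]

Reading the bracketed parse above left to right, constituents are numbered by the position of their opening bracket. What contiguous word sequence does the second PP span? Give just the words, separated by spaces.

In left-to-right order the PP constituents are "during Quinn"; "above Farida"; "before the student under Jamal"; "under Jamal"; "above it". Number 2 is "above Farida".

above Farida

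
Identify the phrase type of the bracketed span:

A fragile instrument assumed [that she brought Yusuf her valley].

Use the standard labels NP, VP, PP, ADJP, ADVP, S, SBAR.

SBAR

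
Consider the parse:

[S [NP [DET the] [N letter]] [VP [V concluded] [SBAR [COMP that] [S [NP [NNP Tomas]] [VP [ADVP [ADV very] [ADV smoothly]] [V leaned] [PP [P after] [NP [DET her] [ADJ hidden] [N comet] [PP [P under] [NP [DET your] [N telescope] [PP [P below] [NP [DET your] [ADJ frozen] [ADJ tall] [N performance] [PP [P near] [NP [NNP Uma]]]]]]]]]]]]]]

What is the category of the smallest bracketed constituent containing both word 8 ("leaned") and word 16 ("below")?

VP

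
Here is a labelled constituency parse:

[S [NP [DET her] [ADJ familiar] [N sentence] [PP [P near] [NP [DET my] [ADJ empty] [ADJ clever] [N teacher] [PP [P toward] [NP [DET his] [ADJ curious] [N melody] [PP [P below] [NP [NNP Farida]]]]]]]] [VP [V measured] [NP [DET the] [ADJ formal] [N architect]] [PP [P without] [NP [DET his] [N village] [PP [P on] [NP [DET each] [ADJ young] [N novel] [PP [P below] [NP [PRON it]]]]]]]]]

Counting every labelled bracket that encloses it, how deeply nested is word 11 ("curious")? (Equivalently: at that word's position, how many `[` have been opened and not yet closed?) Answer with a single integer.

The word sits inside ADJ, which is inside NP, inside PP, inside NP, inside PP, inside NP, inside S — 7 brackets in all.

7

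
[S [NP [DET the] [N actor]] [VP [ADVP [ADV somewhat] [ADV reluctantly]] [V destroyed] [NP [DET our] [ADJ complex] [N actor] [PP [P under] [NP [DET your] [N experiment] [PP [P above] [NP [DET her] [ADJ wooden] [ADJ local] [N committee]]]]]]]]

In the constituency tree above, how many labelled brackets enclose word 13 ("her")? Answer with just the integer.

8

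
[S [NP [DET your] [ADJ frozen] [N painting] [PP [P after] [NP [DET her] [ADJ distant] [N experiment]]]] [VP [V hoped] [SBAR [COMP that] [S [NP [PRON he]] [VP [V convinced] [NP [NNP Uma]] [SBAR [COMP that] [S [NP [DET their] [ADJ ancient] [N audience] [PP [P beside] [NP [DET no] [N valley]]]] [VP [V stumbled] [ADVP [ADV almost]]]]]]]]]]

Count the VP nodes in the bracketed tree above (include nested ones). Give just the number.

3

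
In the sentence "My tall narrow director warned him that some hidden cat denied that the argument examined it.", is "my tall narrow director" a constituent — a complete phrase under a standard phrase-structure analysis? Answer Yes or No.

The sequence corresponds to a single NP node — the noun phrase "my tall narrow director".

Yes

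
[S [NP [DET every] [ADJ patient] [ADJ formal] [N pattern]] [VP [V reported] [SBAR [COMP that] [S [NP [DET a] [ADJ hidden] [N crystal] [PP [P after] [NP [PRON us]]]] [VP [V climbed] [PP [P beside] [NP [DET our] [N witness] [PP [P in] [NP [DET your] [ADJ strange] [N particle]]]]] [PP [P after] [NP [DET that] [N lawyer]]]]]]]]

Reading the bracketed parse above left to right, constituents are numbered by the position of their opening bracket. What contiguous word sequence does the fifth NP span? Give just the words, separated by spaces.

The NP opening brackets appear, in order, over: "every patient formal pattern"; "a hidden crystal after us"; "us"; "our witness in your strange particle"; "your strange particle"; "that lawyer". The fifth one spans "your strange particle".

your strange particle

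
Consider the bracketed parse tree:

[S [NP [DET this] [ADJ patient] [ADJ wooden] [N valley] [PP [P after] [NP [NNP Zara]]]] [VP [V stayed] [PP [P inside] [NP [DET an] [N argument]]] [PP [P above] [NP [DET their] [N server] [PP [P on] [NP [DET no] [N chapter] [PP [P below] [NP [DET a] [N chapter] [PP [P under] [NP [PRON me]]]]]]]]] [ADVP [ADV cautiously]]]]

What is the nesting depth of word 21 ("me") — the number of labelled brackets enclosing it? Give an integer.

The word sits inside PRON, which is inside NP, inside PP, inside NP, inside PP, inside NP, inside PP, inside NP, inside PP, inside VP, inside S — 11 brackets in all.

11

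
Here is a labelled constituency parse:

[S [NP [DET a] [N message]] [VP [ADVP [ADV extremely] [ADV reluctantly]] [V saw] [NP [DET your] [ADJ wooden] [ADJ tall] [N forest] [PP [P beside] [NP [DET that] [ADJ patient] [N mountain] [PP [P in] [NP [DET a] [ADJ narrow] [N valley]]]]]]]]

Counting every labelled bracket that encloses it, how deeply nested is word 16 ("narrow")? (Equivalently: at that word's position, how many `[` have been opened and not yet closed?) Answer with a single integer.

8

Path from the root down to the word: S → VP → NP → PP → NP → PP → NP → ADJ. That is 8 enclosing brackets.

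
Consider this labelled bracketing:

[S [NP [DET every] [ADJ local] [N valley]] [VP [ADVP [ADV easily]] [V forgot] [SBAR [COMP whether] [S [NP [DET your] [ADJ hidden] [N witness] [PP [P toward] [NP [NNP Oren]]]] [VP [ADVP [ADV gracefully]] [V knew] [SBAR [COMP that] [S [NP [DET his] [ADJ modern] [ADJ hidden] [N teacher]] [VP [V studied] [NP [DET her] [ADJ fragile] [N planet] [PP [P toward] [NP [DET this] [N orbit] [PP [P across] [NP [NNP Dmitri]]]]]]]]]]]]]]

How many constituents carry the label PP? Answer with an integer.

Scanning left to right, an opening `[PP` appears at word positions 10, 23, 26 — 3 in total.

3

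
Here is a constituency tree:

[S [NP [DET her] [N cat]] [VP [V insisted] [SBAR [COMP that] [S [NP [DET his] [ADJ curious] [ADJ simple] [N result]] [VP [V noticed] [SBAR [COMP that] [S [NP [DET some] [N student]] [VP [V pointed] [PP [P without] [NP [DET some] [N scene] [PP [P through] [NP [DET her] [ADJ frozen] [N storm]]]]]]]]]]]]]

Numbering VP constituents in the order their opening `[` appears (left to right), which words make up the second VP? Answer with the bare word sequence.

noticed that some student pointed without some scene through her frozen storm

In left-to-right order the VP constituents are "insisted that his curious simple result noticed that some student pointed without some scene through her frozen storm"; "noticed that some student pointed without some scene through her frozen storm"; "pointed without some scene through her frozen storm". Number 2 is "noticed that some student pointed without some scene through her frozen storm".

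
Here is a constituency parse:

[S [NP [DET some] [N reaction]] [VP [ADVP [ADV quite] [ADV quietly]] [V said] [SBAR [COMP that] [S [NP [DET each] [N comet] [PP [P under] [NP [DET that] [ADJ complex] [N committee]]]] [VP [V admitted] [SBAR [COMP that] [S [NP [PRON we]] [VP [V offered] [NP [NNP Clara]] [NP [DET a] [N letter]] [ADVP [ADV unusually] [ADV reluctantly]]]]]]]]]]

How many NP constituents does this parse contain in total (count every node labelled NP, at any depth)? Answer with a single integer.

6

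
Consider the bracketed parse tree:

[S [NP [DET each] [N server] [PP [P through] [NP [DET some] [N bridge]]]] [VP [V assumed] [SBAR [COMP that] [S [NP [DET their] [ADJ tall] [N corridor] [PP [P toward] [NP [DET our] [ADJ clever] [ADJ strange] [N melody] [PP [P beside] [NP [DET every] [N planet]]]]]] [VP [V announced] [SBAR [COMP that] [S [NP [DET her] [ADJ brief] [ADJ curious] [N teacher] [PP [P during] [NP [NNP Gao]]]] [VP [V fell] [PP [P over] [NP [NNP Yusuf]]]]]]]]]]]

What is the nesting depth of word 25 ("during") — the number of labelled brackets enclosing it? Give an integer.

Path from the root down to the word: S → VP → SBAR → S → VP → SBAR → S → NP → PP → P. That is 10 enclosing brackets.

10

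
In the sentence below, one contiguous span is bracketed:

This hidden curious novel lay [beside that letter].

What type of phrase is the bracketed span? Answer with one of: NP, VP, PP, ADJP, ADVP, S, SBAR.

The span is built around the preposition "beside" — a prepositional phrase (PP).

PP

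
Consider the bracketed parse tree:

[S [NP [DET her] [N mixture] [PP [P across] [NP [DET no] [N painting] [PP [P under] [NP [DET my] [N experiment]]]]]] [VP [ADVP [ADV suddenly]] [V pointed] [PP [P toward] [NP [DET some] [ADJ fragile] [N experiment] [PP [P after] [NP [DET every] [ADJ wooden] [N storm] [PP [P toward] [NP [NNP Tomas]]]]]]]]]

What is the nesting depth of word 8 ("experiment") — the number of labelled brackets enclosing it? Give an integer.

7

Counting open brackets not yet closed at "experiment": [S [NP [PP [NP [PP [NP [N = 7.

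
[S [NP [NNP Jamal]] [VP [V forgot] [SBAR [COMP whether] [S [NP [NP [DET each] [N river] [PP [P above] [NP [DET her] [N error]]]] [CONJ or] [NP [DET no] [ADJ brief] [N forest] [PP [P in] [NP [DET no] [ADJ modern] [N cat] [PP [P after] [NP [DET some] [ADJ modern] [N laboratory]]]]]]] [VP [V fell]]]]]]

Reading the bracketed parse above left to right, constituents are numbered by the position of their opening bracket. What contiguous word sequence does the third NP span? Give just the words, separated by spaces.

each river above her error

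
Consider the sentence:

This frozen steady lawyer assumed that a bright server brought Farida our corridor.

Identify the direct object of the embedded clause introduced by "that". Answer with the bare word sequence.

our corridor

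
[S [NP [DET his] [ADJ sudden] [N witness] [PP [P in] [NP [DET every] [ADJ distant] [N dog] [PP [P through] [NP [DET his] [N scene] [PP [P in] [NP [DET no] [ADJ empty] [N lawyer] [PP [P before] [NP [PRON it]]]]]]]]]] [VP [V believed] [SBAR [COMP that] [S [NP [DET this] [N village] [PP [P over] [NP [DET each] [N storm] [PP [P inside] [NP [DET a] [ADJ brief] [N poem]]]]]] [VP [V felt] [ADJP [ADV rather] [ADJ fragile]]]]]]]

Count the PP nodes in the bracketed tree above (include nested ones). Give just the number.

6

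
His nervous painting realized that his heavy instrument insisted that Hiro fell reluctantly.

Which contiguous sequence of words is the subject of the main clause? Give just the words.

his nervous painting

In the main clause the verb is "realized"; the NP preceding it, "his nervous painting", is the subject.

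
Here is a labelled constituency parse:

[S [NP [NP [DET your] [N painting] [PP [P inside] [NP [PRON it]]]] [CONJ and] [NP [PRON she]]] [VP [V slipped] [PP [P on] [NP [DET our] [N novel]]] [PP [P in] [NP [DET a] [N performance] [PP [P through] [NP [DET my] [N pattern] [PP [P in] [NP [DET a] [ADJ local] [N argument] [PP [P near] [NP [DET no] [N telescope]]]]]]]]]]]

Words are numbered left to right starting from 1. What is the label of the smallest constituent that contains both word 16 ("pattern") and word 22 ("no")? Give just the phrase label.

NP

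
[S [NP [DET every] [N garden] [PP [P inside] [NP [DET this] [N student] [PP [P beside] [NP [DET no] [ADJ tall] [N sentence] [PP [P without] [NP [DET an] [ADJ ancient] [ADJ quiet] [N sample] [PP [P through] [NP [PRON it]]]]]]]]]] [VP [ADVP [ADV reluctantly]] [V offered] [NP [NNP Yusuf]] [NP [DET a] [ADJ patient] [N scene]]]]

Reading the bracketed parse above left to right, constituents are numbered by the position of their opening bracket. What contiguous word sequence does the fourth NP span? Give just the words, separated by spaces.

Opening `[NP` markers occur at word positions 1, 4, 7, 11, 16, 19, 20; the fourth of these opens the constituent [NP an ancient quiet sample through it].

an ancient quiet sample through it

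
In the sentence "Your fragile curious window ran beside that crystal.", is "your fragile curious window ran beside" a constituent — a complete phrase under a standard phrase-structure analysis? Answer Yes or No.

No

"your" belongs to the noun phrase "your fragile curious window" while "beside" belongs to the verb phrase "ran beside that crystal"; a span that runs across that boundary is not a single phrase.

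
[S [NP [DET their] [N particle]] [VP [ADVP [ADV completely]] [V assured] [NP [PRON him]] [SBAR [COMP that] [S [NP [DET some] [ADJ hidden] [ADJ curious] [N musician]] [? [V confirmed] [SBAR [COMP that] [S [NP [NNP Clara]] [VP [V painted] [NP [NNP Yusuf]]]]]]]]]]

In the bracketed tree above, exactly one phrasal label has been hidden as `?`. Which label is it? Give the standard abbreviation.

VP

Looking at what the `?` directly dominates — V 'confirmed', SBAR — this is a verb phrase (VP).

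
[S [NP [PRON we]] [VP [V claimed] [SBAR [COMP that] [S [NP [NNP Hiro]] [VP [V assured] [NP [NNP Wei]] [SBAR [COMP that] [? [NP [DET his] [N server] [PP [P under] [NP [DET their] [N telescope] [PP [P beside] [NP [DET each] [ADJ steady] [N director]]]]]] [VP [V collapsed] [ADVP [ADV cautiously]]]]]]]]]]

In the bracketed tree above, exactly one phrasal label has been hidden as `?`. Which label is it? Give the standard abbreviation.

A constituent whose immediate children are NP, VP is a clause: S.

S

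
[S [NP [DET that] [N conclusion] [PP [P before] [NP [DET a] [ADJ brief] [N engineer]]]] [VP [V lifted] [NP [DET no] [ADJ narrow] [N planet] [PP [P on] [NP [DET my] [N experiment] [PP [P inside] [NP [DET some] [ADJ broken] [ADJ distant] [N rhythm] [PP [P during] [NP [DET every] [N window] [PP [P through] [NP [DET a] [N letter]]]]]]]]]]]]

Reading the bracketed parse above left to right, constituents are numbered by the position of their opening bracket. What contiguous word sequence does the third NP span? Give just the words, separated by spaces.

no narrow planet on my experiment inside some broken distant rhythm during every window through a letter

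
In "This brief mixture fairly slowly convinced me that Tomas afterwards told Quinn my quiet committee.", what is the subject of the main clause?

this brief mixture

"this brief mixture" is the NP that combines with the VP headed by "convinced" to form the main clause — the subject.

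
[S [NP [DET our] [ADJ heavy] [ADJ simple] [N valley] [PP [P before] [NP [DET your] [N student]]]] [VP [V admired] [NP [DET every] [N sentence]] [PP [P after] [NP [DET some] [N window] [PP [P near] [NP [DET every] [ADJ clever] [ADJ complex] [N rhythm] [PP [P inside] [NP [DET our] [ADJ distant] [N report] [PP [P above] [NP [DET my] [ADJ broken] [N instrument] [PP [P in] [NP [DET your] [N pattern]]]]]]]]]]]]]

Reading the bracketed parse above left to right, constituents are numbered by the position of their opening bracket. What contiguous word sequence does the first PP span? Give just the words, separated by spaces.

before your student

In left-to-right order the PP constituents are "before your student"; "after some window near every clever complex rhythm inside our distant report above my broken instrument in your pattern"; "near every clever complex rhythm inside our distant report above my broken instrument in your pattern"; "inside our distant report above my broken instrument in your pattern"; "above my broken instrument in your pattern"; "in your pattern". Number 1 is "before your student".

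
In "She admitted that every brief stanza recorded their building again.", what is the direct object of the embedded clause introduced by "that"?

their building

"recorded" heads the VP of the embedded clause introduced by "that", and "their building" is its direct object.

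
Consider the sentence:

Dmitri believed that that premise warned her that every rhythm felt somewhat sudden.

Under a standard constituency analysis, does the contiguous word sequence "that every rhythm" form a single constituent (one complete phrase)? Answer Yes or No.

No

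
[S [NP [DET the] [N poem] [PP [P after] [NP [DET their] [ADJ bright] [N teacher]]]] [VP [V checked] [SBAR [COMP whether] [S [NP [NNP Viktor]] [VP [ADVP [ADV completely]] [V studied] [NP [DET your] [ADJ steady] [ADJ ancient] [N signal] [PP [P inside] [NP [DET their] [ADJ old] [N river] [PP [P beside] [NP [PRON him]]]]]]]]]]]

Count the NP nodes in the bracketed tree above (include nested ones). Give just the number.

6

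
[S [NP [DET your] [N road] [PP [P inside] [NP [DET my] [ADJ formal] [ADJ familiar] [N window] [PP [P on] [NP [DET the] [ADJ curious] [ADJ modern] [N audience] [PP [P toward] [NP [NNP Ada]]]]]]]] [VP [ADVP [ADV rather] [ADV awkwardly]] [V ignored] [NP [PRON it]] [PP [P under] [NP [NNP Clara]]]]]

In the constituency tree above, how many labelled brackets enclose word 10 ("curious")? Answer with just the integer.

7

The word sits inside ADJ, which is inside NP, inside PP, inside NP, inside PP, inside NP, inside S — 7 brackets in all.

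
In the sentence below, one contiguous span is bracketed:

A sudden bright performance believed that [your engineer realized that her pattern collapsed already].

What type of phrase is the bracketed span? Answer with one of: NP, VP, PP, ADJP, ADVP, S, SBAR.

S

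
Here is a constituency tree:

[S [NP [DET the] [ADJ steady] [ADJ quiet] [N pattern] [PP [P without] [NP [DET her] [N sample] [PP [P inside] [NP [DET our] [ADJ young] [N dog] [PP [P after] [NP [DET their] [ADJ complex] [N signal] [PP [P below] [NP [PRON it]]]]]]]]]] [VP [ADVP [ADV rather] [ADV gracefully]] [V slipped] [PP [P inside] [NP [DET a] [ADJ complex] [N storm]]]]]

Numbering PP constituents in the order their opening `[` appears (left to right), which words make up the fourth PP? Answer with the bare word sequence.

below it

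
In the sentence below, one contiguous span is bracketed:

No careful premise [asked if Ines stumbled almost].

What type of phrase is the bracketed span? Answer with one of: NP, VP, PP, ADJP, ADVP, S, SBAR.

VP

"asked" is the head of the bracketed span, so the span is a verb phrase: VP.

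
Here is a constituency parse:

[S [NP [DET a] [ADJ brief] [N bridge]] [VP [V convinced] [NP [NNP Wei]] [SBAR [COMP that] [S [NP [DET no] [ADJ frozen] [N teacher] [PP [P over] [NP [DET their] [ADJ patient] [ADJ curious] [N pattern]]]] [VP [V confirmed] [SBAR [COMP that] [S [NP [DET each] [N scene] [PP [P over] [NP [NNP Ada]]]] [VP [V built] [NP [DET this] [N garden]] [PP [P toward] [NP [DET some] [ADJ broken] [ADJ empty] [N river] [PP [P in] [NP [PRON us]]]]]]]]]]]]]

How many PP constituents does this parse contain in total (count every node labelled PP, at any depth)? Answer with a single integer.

The PP constituents are: [PP over their patient curious pattern]; [PP over Ada]; [PP toward some broken empty river in us]; [PP in us]. Total: 4.

4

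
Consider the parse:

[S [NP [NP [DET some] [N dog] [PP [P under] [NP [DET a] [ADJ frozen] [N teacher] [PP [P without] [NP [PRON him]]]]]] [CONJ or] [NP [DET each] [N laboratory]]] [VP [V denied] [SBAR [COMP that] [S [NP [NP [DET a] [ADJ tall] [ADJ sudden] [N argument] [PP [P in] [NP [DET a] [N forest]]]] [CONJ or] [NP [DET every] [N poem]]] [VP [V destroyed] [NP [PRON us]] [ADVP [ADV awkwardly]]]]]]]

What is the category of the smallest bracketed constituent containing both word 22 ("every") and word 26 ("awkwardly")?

S

Word 22 lies under S → VP → SBAR → S → NP → NP → DET; word 26 lies under S → VP → SBAR → S → VP → ADVP → ADV. The lowest shared node is the S.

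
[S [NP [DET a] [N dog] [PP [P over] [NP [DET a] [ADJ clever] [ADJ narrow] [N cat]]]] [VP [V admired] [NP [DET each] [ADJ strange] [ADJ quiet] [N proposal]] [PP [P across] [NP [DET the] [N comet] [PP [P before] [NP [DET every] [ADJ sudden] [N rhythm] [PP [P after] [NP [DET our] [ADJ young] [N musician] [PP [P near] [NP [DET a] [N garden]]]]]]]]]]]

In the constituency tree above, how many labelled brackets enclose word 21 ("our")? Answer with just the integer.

9

The word sits inside DET, which is inside NP, inside PP, inside NP, inside PP, inside NP, inside PP, inside VP, inside S — 9 brackets in all.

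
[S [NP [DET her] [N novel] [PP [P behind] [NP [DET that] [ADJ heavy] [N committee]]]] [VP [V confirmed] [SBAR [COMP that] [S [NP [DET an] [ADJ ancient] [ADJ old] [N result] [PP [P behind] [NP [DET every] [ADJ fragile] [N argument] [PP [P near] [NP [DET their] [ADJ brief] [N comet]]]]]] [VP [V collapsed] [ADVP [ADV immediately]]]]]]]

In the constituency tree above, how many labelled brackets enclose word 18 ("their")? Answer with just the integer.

Counting open brackets not yet closed at "their": [S [VP [SBAR [S [NP [PP [NP [PP [NP [DET = 10.

10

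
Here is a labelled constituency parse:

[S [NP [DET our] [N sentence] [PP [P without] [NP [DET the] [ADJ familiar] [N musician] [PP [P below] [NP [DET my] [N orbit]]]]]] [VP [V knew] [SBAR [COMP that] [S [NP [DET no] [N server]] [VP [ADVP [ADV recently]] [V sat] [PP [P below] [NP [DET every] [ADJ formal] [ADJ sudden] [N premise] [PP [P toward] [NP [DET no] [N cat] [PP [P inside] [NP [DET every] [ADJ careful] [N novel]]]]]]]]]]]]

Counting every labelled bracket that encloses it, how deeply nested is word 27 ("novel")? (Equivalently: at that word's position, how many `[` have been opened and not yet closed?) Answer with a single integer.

12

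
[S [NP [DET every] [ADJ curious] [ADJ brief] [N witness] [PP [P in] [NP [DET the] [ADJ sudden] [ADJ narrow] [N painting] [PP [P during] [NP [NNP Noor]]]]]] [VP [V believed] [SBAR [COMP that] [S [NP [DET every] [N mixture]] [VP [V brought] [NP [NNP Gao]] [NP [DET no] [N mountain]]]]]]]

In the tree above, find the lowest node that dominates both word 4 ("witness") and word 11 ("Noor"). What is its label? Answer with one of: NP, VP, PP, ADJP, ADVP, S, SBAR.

NP

Word 4 lies under S → NP → N; word 11 lies under S → NP → PP → NP → PP → NP → NNP. The lowest shared node is the NP.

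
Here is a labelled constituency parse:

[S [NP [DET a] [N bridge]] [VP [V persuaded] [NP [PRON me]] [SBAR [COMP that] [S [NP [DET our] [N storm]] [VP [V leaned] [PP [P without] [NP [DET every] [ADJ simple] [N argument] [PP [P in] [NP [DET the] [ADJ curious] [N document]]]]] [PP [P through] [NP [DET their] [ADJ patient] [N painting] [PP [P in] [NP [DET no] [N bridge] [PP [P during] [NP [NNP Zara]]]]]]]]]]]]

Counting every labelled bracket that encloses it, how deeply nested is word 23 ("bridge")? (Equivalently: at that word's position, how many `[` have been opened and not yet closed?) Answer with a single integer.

10

The word sits inside N, which is inside NP, inside PP, inside NP, inside PP, inside VP, inside S, inside SBAR, inside VP, inside S — 10 brackets in all.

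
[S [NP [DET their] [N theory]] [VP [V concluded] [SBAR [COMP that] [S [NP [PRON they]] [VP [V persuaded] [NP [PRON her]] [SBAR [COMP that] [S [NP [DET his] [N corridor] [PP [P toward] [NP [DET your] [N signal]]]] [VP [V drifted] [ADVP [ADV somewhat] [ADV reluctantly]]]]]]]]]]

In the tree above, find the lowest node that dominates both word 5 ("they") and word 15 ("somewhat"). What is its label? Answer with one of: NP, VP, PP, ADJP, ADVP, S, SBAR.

S

The smallest bracket enclosing both words is [S they persuaded her that his corridor toward your signal drifted somewhat reluctantly], so the label is S.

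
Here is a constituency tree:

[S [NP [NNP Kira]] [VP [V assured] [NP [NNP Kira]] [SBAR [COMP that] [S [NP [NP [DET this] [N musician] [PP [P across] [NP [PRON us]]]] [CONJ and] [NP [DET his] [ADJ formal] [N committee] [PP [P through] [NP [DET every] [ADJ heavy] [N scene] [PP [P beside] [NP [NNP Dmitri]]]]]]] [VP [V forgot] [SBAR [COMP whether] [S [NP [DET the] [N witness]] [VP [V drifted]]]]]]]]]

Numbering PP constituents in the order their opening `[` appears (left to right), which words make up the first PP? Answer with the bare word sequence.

Opening `[PP` markers occur at word positions 7, 13, 17; the first of these opens the constituent [PP across us].

across us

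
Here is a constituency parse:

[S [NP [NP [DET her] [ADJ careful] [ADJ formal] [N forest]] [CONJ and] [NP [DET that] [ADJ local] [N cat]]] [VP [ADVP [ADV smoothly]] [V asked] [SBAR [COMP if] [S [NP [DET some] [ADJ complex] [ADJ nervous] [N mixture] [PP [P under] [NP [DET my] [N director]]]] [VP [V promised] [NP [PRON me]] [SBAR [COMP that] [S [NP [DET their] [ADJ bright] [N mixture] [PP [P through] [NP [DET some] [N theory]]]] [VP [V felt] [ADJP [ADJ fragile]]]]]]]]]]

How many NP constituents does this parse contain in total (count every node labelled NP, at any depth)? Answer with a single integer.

8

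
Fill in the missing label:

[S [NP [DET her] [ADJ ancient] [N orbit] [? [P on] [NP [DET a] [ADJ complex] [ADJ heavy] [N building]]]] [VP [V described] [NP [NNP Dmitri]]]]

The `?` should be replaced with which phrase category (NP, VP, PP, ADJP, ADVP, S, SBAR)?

PP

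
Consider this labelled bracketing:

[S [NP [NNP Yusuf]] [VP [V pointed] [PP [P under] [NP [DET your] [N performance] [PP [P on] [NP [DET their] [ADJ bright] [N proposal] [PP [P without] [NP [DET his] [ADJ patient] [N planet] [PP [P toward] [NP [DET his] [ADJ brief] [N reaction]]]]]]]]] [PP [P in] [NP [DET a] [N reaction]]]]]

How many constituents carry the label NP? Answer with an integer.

The NP constituents are: [NP Yusuf]; [NP your performance on their bright proposal without his patient planet toward his brief reaction]; [NP their bright proposal without his patient planet toward his brief reaction]; [NP his patient planet toward his brief reaction]; [NP his brief reaction]; [NP a reaction]. Total: 6.

6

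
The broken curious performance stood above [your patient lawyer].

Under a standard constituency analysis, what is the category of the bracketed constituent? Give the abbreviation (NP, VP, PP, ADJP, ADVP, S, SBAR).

NP

The bracketed span "your patient lawyer" is headed by "lawyer", making it a noun phrase (NP).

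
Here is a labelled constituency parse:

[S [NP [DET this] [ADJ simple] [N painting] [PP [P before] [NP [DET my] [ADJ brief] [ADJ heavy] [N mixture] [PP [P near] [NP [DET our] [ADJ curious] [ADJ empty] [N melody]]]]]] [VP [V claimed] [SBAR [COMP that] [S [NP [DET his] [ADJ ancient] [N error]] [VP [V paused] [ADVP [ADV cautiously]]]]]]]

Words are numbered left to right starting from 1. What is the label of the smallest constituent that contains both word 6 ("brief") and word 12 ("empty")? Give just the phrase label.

NP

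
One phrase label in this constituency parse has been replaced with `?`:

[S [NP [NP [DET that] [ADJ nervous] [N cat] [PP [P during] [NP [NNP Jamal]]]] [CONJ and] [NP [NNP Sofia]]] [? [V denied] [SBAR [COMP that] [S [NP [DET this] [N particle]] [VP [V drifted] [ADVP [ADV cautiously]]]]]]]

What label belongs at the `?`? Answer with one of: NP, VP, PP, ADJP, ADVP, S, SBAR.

VP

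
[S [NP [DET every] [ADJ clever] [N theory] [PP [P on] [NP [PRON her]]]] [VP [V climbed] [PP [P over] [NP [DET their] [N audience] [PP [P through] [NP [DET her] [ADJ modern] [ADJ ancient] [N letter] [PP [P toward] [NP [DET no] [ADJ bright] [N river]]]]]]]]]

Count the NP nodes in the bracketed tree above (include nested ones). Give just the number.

5

The NP constituents are: [NP every clever theory on her]; [NP her]; [NP their audience through her modern ancient letter toward no bright river]; [NP her modern ancient letter toward no bright river]; [NP no bright river]. Total: 5.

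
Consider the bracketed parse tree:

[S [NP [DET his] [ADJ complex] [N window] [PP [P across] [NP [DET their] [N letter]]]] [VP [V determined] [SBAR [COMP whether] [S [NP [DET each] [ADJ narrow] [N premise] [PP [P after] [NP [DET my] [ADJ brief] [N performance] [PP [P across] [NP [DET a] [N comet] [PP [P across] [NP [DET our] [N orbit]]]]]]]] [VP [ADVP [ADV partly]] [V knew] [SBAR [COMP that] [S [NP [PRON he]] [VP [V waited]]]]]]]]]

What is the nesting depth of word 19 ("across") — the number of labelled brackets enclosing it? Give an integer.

11

Path from the root down to the word: S → VP → SBAR → S → NP → PP → NP → PP → NP → PP → P. That is 11 enclosing brackets.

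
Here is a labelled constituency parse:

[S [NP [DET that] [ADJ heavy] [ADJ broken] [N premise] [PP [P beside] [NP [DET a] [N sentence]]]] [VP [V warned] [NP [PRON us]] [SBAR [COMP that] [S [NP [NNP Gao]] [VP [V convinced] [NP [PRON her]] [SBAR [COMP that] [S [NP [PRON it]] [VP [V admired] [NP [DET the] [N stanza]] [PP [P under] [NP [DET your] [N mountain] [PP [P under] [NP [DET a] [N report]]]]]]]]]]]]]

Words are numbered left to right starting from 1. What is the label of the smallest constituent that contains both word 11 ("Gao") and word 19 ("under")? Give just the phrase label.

S

Word 11 lies under S → VP → SBAR → S → NP → NNP; word 19 lies under S → VP → SBAR → S → VP → SBAR → S → VP → PP → P. The lowest shared node is the S.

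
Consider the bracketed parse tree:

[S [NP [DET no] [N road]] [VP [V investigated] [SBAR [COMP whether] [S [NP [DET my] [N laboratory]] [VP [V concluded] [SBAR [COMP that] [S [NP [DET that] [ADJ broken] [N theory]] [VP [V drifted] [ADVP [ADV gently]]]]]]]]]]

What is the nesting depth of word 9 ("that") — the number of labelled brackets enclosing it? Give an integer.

Path from the root down to the word: S → VP → SBAR → S → VP → SBAR → S → NP → DET. That is 9 enclosing brackets.

9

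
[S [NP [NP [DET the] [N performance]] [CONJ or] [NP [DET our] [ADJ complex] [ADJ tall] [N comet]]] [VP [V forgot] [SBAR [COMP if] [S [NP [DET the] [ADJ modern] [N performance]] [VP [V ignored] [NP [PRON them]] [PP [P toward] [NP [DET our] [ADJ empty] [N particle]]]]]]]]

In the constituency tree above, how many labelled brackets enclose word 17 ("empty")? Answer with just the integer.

Counting open brackets not yet closed at "empty": [S [VP [SBAR [S [VP [PP [NP [ADJ = 8.

8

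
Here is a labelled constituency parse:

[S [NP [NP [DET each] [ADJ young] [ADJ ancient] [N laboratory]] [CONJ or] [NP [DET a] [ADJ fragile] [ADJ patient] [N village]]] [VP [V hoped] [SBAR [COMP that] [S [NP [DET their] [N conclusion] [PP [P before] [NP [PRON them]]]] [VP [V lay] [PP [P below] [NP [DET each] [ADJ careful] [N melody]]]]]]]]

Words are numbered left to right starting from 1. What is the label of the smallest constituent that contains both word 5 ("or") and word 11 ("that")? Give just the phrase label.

The smallest bracket enclosing both words is [S each young ancient laboratory or a fragile patient village hoped that their conclusion before them lay below each careful melody], so the label is S.

S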